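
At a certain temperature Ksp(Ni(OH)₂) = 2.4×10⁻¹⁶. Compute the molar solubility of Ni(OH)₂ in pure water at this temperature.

3.9×10⁻⁶ M

Ni(OH)₂(s) ⇌ Ni²⁺(aq) + 2 OH⁻(aq)
With molar solubility s: [Ni²⁺] = s, [OH⁻] = 2s.
Ksp = [Ni²⁺][OH⁻]^2 = s · (2s)^2 = 4s^3
4s^3 = 2.4×10⁻¹⁶  ⇒  s^3 = 6.0×10⁻¹⁷
s = 3.9×10⁻⁶ mol/L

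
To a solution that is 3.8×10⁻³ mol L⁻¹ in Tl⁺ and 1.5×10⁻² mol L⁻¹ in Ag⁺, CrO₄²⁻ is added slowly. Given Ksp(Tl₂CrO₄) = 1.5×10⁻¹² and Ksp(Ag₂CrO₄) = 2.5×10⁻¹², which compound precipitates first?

The threshold for precipitation is Q = Ksp.
For Tl₂CrO₄: [CrO₄²⁻] = (Ksp/[Tl⁺]^2) = 1.0×10⁻⁷ mol L⁻¹
For Ag₂CrO₄: [CrO₄²⁻] = (Ksp/[Ag⁺]^2) = 1.1×10⁻⁸ mol L⁻¹
Since Ag₂CrO₄ needs less CrO₄²⁻ to reach saturation, it precipitates first.

Ag₂CrO₄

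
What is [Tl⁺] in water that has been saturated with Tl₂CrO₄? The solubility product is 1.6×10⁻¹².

Tl₂CrO₄(s) ⇌ 2 Tl⁺(aq) + CrO₄²⁻(aq)
If s mol/L of Tl₂CrO₄ dissolves, [Tl⁺] = 2s and [CrO₄²⁻] = s.
Ksp = [Tl⁺]^2[CrO₄²⁻] = (2s)^2 · s = 4s^3 = 1.6×10⁻¹²
s = 7.4×10⁻⁵ mol/L
[Tl⁺] = 2s = 1.5×10⁻⁴ mol/L

1.5×10⁻⁴ M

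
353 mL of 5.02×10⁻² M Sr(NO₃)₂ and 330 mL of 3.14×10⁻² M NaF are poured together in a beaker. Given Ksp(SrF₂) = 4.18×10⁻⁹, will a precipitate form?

Yes

Total volume after mixing = 353 + 330 = 683 mL.
[Sr²⁺] = (5.02×10⁻²)(353)/683 = 2.59×10⁻² M
[F⁻] = (3.14×10⁻²)(330)/683 = 1.52×10⁻² M
Q = [Sr²⁺][F⁻]^2 = 5.97×10⁻⁶
Q = 5.97×10⁻⁶ > Ksp = 4.18×10⁻⁹, so the solution is supersaturated and SrF₂ precipitates.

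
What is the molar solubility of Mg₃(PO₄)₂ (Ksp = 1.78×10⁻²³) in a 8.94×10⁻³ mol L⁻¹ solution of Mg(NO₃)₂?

2.50×10⁻⁹ M

Mg₃(PO₄)₂(s) ⇌ 3 Mg²⁺(aq) + 2 PO₄³⁻(aq)
The solution already contains Mg²⁺ at 8.94×10⁻³ mol L⁻¹. Let s be the molar solubility of Mg₃(PO₄)₂.
[Mg²⁺] ≈ 8.94×10⁻³ mol L⁻¹ (common ion dominates); [PO₄³⁻] = 2s.
Ksp = [Mg²⁺]^3[PO₄³⁻]^2 = (8.94×10⁻³)^3(2s)^2
(2s)^2 = 1.78×10⁻²³ / (8.94×10⁻³)^3 = 2.49×10⁻¹⁷
s = 2.50×10⁻⁹ mol L⁻¹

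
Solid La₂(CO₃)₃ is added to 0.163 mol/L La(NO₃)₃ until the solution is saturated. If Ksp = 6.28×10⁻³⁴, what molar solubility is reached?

9.57×10⁻¹² M

La₂(CO₃)₃(s) ⇌ 2 La³⁺(aq) + 3 CO₃²⁻(aq)
With La³⁺ already at 0.163 mol/L and s small, take [La³⁺] ≈ 0.163 mol/L and [CO₃²⁻] = 3s.
Ksp = [La³⁺]^2[CO₃²⁻]^3 = (0.163)^2(3s)^3
(3s)^3 = 6.28×10⁻³⁴ / (0.163)^2 = 2.36×10⁻³²
s = 9.57×10⁻¹² mol/L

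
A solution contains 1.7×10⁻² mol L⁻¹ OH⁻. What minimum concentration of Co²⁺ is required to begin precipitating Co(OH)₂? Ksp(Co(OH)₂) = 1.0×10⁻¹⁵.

3.5×10⁻¹² M

Precipitation of each salt begins when its ion product equals Ksp.
Co(OH)₂(s) ⇌ Co²⁺(aq) + 2 OH⁻(aq)
Ksp = [Co²⁺][OH⁻]^2 = [Co²⁺](1.7×10⁻²)^2
[Co²⁺] = 1.0×10⁻¹⁵ / (1.7×10⁻²)^2 = 3.5×10⁻¹²
[Co²⁺] = 3.5×10⁻¹² mol L⁻¹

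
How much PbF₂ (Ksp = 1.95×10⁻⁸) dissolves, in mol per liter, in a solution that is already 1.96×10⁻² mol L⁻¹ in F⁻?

PbF₂(s) ⇌ Pb²⁺(aq) + 2 F⁻(aq)
With F⁻ already at 1.96×10⁻² mol L⁻¹ and s small, take [F⁻] ≈ 1.96×10⁻² mol L⁻¹ and [Pb²⁺] = s.
Ksp = [Pb²⁺][F⁻]^2 = s(1.96×10⁻²)^2
s = 1.95×10⁻⁸ / (1.96×10⁻²)^2 = 5.08×10⁻⁵
s = 5.08×10⁻⁵ mol L⁻¹

5.08×10⁻⁵ M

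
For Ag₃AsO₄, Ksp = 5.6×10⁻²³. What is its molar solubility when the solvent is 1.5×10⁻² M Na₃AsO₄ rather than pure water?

Ag₃AsO₄(s) ⇌ 3 Ag⁺(aq) + AsO₄³⁻(aq)
With AsO₄³⁻ already at 1.5×10⁻² M and s small, take [AsO₄³⁻] ≈ 1.5×10⁻² M and [Ag⁺] = 3s.
Ksp = [Ag⁺]^3[AsO₄³⁻] = (3s)^3(1.5×10⁻²)
(3s)^3 = 5.6×10⁻²³ / (1.5×10⁻²) = 3.7×10⁻²¹
s = 5.2×10⁻⁸ M

5.2×10⁻⁸ M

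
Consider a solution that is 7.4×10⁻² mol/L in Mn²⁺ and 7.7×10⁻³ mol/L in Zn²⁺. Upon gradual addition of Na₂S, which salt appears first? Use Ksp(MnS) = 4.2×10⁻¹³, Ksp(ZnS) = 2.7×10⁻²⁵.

Precipitation of each salt begins when its ion product equals Ksp.
For MnS: [S²⁻] = (Ksp/[Mn²⁺]) = 5.7×10⁻¹² mol/L
For ZnS: [S²⁻] = (Ksp/[Zn²⁺]) = 3.5×10⁻²³ mol/L
Since ZnS needs less S²⁻ to reach saturation, it precipitates first.

ZnS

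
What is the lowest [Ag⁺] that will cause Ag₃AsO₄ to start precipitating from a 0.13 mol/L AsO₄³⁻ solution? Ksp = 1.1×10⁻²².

9.5×10⁻⁸ M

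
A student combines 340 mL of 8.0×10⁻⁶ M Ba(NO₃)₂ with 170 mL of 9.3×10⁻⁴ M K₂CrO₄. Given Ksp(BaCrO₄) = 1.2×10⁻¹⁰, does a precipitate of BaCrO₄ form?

The combined volume is 510 mL.
[Ba²⁺] = (8.0×10⁻⁶)(340)/510 = 5.3×10⁻⁶ M
[CrO₄²⁻] = (9.3×10⁻⁴)(170)/510 = 3.1×10⁻⁴ M
Q = [Ba²⁺][CrO₄²⁻] = 1.7×10⁻⁹
Since Q (1.7×10⁻⁹) exceeds Ksp (1.2×10⁻¹⁰), BaCrO₄ will precipitate.

Yes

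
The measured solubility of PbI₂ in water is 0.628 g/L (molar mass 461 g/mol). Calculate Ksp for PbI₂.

Ksp = 1.01×10⁻⁸

Convert to molarity: s = 0.628 / 461 = 1.3623×10⁻³ mol/L
PbI₂(s) ⇌ Pb²⁺(aq) + 2 I⁻(aq)
With molar solubility s: [Pb²⁺] = s, [I⁻] = 2s.
Ksp = [Pb²⁺][I⁻]^2 = s · (2s)^2 = 4s^3
Ksp = 4 × (1.3623×10⁻³)^3 = 1.01×10⁻⁸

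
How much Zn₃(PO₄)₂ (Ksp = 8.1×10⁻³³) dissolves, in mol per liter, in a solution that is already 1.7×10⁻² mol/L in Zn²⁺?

Zn₃(PO₄)₂(s) ⇌ 3 Zn²⁺(aq) + 2 PO₄³⁻(aq)
Let s be the solubility of Zn₃(PO₄)₂ here. The common ion gives [Zn²⁺] ≈ 1.7×10⁻² mol/L, and [PO₄³⁻] = 2s.
Ksp = [Zn²⁺]^3[PO₄³⁻]^2 = (1.7×10⁻²)^3(2s)^2
(2s)^2 = 8.1×10⁻³³ / (1.7×10⁻²)^3 = 1.6×10⁻²⁷
s = 2.0×10⁻¹⁴ mol/L

2.0×10⁻¹⁴ M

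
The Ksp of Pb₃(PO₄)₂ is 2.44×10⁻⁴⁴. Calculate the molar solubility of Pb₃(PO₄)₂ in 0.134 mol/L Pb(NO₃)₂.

Pb₃(PO₄)₂(s) ⇌ 3 Pb²⁺(aq) + 2 PO₄³⁻(aq)
The solution already contains Pb²⁺ at 0.134 mol/L. Let s be the molar solubility of Pb₃(PO₄)₂.
[Pb²⁺] ≈ 0.134 mol/L (common ion dominates); [PO₄³⁻] = 2s.
Ksp = [Pb²⁺]^3[PO₄³⁻]^2 = (0.134)^3(2s)^2
(2s)^2 = 2.44×10⁻⁴⁴ / (0.134)^3 = 1.01×10⁻⁴¹
s = 1.59×10⁻²¹ mol/L

1.59×10⁻²¹ M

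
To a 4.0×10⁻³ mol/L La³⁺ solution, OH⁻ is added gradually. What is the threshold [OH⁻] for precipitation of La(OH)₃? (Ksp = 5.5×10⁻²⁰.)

2.4×10⁻⁶ M

Precipitation of each salt begins when its ion product equals Ksp.
La(OH)₃(s) ⇌ La³⁺(aq) + 3 OH⁻(aq)
Ksp = [La³⁺][OH⁻]^3 = [OH⁻]^3(4.0×10⁻³)
[OH⁻]^3 = 5.5×10⁻²⁰ / (4.0×10⁻³) = 1.4×10⁻¹⁷
[OH⁻] = 2.4×10⁻⁶ mol/L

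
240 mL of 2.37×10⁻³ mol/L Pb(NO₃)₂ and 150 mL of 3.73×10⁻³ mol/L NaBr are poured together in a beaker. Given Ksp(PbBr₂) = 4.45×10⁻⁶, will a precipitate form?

No

After mixing, V = 240 mL + 150 mL = 390 mL.
[Pb²⁺] = (2.37×10⁻³)(240)/390 = 1.46×10⁻³ mol/L
[Br⁻] = (3.73×10⁻³)(150)/390 = 1.43×10⁻³ mol/L
Q = [Pb²⁺][Br⁻]^2 = 3.00×10⁻⁹
Q = 3.00×10⁻⁹ < Ksp = 4.45×10⁻⁶, so the solution is unsaturated and no precipitate forms.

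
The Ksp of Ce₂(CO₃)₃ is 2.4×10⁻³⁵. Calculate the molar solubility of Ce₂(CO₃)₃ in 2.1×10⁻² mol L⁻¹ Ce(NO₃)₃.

Ce₂(CO₃)₃(s) ⇌ 2 Ce³⁺(aq) + 3 CO₃²⁻(aq)
Let s be the solubility of Ce₂(CO₃)₃ here. The common ion gives [Ce³⁺] ≈ 2.1×10⁻² mol L⁻¹, and [CO₃²⁻] = 3s.
Ksp = [Ce³⁺]^2[CO₃²⁻]^3 = (2.1×10⁻²)^2(3s)^3
(3s)^3 = 2.4×10⁻³⁵ / (2.1×10⁻²)^2 = 5.4×10⁻³²
s = 1.3×10⁻¹¹ mol L⁻¹

1.3×10⁻¹¹ M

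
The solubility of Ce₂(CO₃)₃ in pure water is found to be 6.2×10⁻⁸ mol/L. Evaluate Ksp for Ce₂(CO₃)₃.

Ksp = 9.9×10⁻³⁵

Ce₂(CO₃)₃(s) ⇌ 2 Ce³⁺(aq) + 3 CO₃²⁻(aq)
With molar solubility s: [Ce³⁺] = 2s, [CO₃²⁻] = 3s.
Ksp = [Ce³⁺]^2[CO₃²⁻]^3 = (2s)^2 · (3s)^3 = 108s^5
Ksp = 108 × (6.2×10⁻⁸)^5 = 9.9×10⁻³⁵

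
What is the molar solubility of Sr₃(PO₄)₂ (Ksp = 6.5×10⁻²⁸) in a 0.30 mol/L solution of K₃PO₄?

Sr₃(PO₄)₂(s) ⇌ 3 Sr²⁺(aq) + 2 PO₄³⁻(aq)
PO₄³⁻ is already present at 0.30 mol/L. If s mol/L of Sr₃(PO₄)₂ dissolves, [Sr²⁺] = 3s while [PO₄³⁻] ≈ 0.30 mol/L.
Ksp = [Sr²⁺]^3[PO₄³⁻]^2 = (3s)^3(0.30)^2
(3s)^3 = 6.5×10⁻²⁸ / (0.30)^2 = 7.2×10⁻²⁷
s = 6.4×10⁻¹⁰ mol/L

6.4×10⁻¹⁰ M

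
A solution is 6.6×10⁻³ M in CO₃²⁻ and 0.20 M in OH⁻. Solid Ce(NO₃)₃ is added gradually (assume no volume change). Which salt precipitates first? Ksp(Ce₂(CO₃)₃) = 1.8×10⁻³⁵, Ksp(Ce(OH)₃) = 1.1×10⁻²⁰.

Ce(OH)₃

Precipitation begins when Q = Ksp.
For Ce₂(CO₃)₃: [Ce³⁺] = (Ksp/[CO₃²⁻]^3)^(1/2) = 7.9×10⁻¹⁵ M
For Ce(OH)₃: [Ce³⁺] = (Ksp/[OH⁻]^3) = 1.4×10⁻¹⁸ M
Ce(OH)₃ requires the lower [Ce³⁺], so it precipitates first.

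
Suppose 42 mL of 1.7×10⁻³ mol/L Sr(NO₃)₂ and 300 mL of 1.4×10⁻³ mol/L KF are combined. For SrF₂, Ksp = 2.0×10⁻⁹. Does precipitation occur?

No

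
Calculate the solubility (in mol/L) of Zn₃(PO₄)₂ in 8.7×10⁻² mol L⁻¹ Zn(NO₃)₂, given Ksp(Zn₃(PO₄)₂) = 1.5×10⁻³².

Zn₃(PO₄)₂(s) ⇌ 3 Zn²⁺(aq) + 2 PO₄³⁻(aq)
The solution already contains Zn²⁺ at 8.7×10⁻² mol L⁻¹. Let s be the molar solubility of Zn₃(PO₄)₂.
[Zn²⁺] ≈ 8.7×10⁻² mol L⁻¹ (common ion dominates); [PO₄³⁻] = 2s.
Ksp = [Zn²⁺]^3[PO₄³⁻]^2 = (8.7×10⁻²)^3(2s)^2
(2s)^2 = 1.5×10⁻³² / (8.7×10⁻²)^3 = 2.3×10⁻²⁹
s = 2.4×10⁻¹⁵ mol L⁻¹

2.4×10⁻¹⁵ M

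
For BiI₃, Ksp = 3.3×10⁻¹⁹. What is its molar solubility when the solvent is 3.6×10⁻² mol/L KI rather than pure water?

7.1×10⁻¹⁵ M

BiI₃(s) ⇌ Bi³⁺(aq) + 3 I⁻(aq)
The solution already contains I⁻ at 3.6×10⁻² mol/L. Let s be the molar solubility of BiI₃.
[I⁻] ≈ 3.6×10⁻² mol/L (common ion dominates); [Bi³⁺] = s.
Ksp = [Bi³⁺][I⁻]^3 = s(3.6×10⁻²)^3
s = 3.3×10⁻¹⁹ / (3.6×10⁻²)^3 = 7.1×10⁻¹⁵
s = 7.1×10⁻¹⁵ mol/L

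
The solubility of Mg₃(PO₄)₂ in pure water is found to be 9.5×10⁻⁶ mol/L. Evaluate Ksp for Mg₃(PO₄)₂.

Mg₃(PO₄)₂(s) ⇌ 3 Mg²⁺(aq) + 2 PO₄³⁻(aq)
With molar solubility s: [Mg²⁺] = 3s, [PO₄³⁻] = 2s.
Ksp = [Mg²⁺]^3[PO₄³⁻]^2 = (3s)^3 · (2s)^2 = 108s^5
Ksp = 108 × (9.5×10⁻⁶)^5 = 8.4×10⁻²⁴

Ksp = 8.4×10⁻²⁴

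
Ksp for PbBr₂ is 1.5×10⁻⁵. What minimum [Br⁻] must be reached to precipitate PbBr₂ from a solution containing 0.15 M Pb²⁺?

1.0×10⁻² M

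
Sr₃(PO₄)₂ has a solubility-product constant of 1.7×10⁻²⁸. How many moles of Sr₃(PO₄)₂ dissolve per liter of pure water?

Sr₃(PO₄)₂(s) ⇌ 3 Sr²⁺(aq) + 2 PO₄³⁻(aq)
Let s be the molar solubility. Then [Sr²⁺] = 3s and [PO₄³⁻] = 2s.
Ksp = [Sr²⁺]^3[PO₄³⁻]^2 = (3s)^3 · (2s)^2 = 108s^5
108s^5 = 1.7×10⁻²⁸  ⇒  s^5 = 1.6×10⁻³⁰
s = (1.6×10⁻³⁰)^(1/5) = 1.1×10⁻⁶ mol L⁻¹

1.1×10⁻⁶ M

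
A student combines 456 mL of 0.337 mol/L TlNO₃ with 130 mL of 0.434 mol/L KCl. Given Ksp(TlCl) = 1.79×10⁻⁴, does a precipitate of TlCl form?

After mixing, V = 456 mL + 130 mL = 586 mL.
[Tl⁺] = (0.337)(456)/586 = 0.262 mol/L
[Cl⁻] = (0.434)(130)/586 = 9.63×10⁻² mol/L
Q = [Tl⁺][Cl⁻] = 2.52×10⁻²
Since Q (2.52×10⁻²) exceeds Ksp (1.79×10⁻⁴), TlCl will precipitate.

Yes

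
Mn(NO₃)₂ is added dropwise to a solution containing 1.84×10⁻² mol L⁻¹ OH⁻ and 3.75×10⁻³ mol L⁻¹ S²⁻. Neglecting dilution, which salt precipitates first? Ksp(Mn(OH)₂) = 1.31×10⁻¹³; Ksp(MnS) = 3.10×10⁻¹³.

MnS

Precipitation of each salt begins when its ion product equals Ksp.
For Mn(OH)₂: [Mn²⁺] = (Ksp/[OH⁻]^2) = 3.87×10⁻¹⁰ mol L⁻¹
For MnS: [Mn²⁺] = (Ksp/[S²⁻]) = 8.27×10⁻¹¹ mol L⁻¹
The smaller threshold [Mn²⁺] is reached first, so MnS precipitates first.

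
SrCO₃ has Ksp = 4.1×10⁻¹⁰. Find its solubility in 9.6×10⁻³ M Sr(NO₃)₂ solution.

SrCO₃(s) ⇌ Sr²⁺(aq) + CO₃²⁻(aq)
With Sr²⁺ already at 9.6×10⁻³ M and s small, take [Sr²⁺] ≈ 9.6×10⁻³ M and [CO₃²⁻] = s.
Ksp = [Sr²⁺][CO₃²⁻] = (9.6×10⁻³)s
s = 4.1×10⁻¹⁰ / (9.6×10⁻³) = 4.3×10⁻⁸
s = 4.3×10⁻⁸ M

4.3×10⁻⁸ M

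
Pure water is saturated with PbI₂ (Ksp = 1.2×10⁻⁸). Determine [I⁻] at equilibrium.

2.9×10⁻³ M

PbI₂(s) ⇌ Pb²⁺(aq) + 2 I⁻(aq)
Let s be the molar solubility. Then [Pb²⁺] = s and [I⁻] = 2s.
Ksp = [Pb²⁺][I⁻]^2 = s · (2s)^2 = 4s^3 = 1.2×10⁻⁸
s = 1.4×10⁻³ mol L⁻¹
[I⁻] = 2s = 2.9×10⁻³ mol L⁻¹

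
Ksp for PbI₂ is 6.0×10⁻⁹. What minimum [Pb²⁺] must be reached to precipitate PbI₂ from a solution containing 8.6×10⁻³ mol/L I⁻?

8.1×10⁻⁵ M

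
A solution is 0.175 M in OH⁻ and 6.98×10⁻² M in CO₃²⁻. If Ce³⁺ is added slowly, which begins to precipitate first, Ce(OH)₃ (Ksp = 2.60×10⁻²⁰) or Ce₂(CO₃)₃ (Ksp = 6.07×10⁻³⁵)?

Ce(OH)₃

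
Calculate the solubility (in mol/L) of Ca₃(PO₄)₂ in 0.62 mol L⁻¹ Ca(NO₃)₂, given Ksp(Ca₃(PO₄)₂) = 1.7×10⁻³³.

Ca₃(PO₄)₂(s) ⇌ 3 Ca²⁺(aq) + 2 PO₄³⁻(aq)
The solution already contains Ca²⁺ at 0.62 mol L⁻¹. Let s be the molar solubility of Ca₃(PO₄)₂.
[Ca²⁺] ≈ 0.62 mol L⁻¹ (common ion dominates); [PO₄³⁻] = 2s.
Ksp = [Ca²⁺]^3[PO₄³⁻]^2 = (0.62)^3(2s)^2
(2s)^2 = 1.7×10⁻³³ / (0.62)^3 = 7.1×10⁻³³
s = 4.2×10⁻¹⁷ mol L⁻¹

4.2×10⁻¹⁷ M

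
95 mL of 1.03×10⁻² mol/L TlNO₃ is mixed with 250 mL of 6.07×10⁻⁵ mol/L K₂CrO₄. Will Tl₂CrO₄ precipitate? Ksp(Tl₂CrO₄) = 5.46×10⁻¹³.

Yes

After mixing, V = 95 mL + 250 mL = 345 mL.
[Tl⁺] = (1.03×10⁻²)(95)/345 = 2.84×10⁻³ mol/L
[CrO₄²⁻] = (6.07×10⁻⁵)(250)/345 = 4.40×10⁻⁵ mol/L
Q = [Tl⁺]^2[CrO₄²⁻] = 3.54×10⁻¹⁰
Because Q > Ksp (3.54×10⁻¹⁰ vs 5.46×10⁻¹³), a precipitate of Tl₂CrO₄ forms.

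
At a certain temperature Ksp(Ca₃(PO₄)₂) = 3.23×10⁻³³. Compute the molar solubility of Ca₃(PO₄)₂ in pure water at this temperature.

1.24×10⁻⁷ M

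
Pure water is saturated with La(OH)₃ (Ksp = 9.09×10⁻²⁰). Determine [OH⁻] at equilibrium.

La(OH)₃(s) ⇌ La³⁺(aq) + 3 OH⁻(aq)
Call the molar solubility s, so that [La³⁺] = s and [OH⁻] = 3s.
Ksp = [La³⁺][OH⁻]^3 = s · (3s)^3 = 27s^4 = 9.09×10⁻²⁰
s = 7.62×10⁻⁶ mol L⁻¹
[OH⁻] = 3s = 2.29×10⁻⁵ mol L⁻¹

2.29×10⁻⁵ M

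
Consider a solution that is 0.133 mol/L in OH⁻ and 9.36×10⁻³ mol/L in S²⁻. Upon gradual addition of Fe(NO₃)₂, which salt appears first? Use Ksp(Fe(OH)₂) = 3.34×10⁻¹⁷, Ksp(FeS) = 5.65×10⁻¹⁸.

Precipitation begins when Q = Ksp.
For Fe(OH)₂: [Fe²⁺] = (Ksp/[OH⁻]^2) = 1.89×10⁻¹⁵ mol/L
For FeS: [Fe²⁺] = (Ksp/[S²⁻]) = 6.04×10⁻¹⁶ mol/L
FeS requires the lower [Fe²⁺], so it precipitates first.

FeS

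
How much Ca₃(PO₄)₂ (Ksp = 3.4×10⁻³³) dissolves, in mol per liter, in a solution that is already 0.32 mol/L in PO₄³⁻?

Ca₃(PO₄)₂(s) ⇌ 3 Ca²⁺(aq) + 2 PO₄³⁻(aq)
The solution already contains PO₄³⁻ at 0.32 mol/L. Let s be the molar solubility of Ca₃(PO₄)₂.
[PO₄³⁻] ≈ 0.32 mol/L (common ion dominates); [Ca²⁺] = 3s.
Ksp = [Ca²⁺]^3[PO₄³⁻]^2 = (3s)^3(0.32)^2
(3s)^3 = 3.4×10⁻³³ / (0.32)^2 = 3.3×10⁻³²
s = 1.1×10⁻¹¹ mol/L

1.1×10⁻¹¹ M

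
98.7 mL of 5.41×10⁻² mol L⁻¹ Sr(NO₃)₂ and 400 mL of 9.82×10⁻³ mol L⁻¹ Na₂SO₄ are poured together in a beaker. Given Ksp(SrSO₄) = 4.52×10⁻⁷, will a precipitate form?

Yes

After mixing, V = 98.7 mL + 400 mL = 498.7 mL.
[Sr²⁺] = (5.41×10⁻²)(98.7)/498.7 = 1.07×10⁻² mol L⁻¹
[SO₄²⁻] = (9.82×10⁻³)(400)/498.7 = 7.88×10⁻³ mol L⁻¹
Q = [Sr²⁺][SO₄²⁻] = 8.43×10⁻⁵
Because Q > Ksp (8.43×10⁻⁵ vs 4.52×10⁻⁷), a precipitate of SrSO₄ forms.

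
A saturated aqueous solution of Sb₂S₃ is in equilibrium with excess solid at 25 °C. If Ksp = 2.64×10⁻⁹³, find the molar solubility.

Sb₂S₃(s) ⇌ 2 Sb³⁺(aq) + 3 S²⁻(aq)
For each mole of Sb₂S₃ that dissolves per liter, [Sb³⁺] = 2s and [S²⁻] = 3s; let s denote this solubility.
Ksp = [Sb³⁺]^2[S²⁻]^3 = (2s)^2 · (3s)^3 = 108s^5
108s^5 = 2.64×10⁻⁹³  ⇒  s^5 = 2.44×10⁻⁹⁵
s = 1.20×10⁻¹⁹ mol/L

1.20×10⁻¹⁹ M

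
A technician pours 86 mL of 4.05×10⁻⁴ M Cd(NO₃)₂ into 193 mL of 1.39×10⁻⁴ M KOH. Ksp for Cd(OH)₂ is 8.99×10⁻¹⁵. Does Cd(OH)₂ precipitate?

Yes

The combined volume is 279 mL.
[Cd²⁺] = (4.05×10⁻⁴)(86)/279 = 1.25×10⁻⁴ M
[OH⁻] = (1.39×10⁻⁴)(193)/279 = 9.62×10⁻⁵ M
Q = [Cd²⁺][OH⁻]^2 = 1.15×10⁻¹²
Because Q > Ksp (1.15×10⁻¹² vs 8.99×10⁻¹⁵), a precipitate of Cd(OH)₂ forms.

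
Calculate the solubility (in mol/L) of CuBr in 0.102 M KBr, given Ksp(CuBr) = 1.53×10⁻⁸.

1.50×10⁻⁷ M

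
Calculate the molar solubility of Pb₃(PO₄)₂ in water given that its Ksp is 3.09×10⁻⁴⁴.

Pb₃(PO₄)₂(s) ⇌ 3 Pb²⁺(aq) + 2 PO₄³⁻(aq)
With molar solubility s: [Pb²⁺] = 3s, [PO₄³⁻] = 2s.
Ksp = [Pb²⁺]^3[PO₄³⁻]^2 = (3s)^3 · (2s)^2 = 108s^5
108s^5 = 3.09×10⁻⁴⁴  ⇒  s^5 = 2.86×10⁻⁴⁶
s = (2.86×10⁻⁴⁶)^(1/5) = 7.79×10⁻¹⁰ mol/L

7.79×10⁻¹⁰ M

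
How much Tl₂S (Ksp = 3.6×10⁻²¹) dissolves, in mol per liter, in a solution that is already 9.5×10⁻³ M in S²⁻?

Tl₂S(s) ⇌ 2 Tl⁺(aq) + S²⁻(aq)
The solution already contains S²⁻ at 9.5×10⁻³ M. Let s be the molar solubility of Tl₂S.
[S²⁻] ≈ 9.5×10⁻³ M (common ion dominates); [Tl⁺] = 2s.
Ksp = [Tl⁺]^2[S²⁻] = (2s)^2(9.5×10⁻³)
(2s)^2 = 3.6×10⁻²¹ / (9.5×10⁻³) = 3.8×10⁻¹⁹
s = 3.1×10⁻¹⁰ M

3.1×10⁻¹⁰ M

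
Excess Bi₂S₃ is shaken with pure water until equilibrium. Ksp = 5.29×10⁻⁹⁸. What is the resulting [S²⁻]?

Bi₂S₃(s) ⇌ 2 Bi³⁺(aq) + 3 S²⁻(aq)
For each mole of Bi₂S₃ that dissolves per liter, [Bi³⁺] = 2s and [S²⁻] = 3s; let s denote this solubility.
Ksp = [Bi³⁺]^2[S²⁻]^3 = (2s)^2 · (3s)^3 = 108s^5 = 5.29×10⁻⁹⁸
s = 1.37×10⁻²⁰ M
[S²⁻] = 3s = 4.12×10⁻²⁰ M

4.12×10⁻²⁰ M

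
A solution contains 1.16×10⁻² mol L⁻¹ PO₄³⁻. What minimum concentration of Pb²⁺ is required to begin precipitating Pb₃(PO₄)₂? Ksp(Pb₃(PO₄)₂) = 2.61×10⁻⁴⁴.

Precipitation begins when Q = Ksp.
Pb₃(PO₄)₂(s) ⇌ 3 Pb²⁺(aq) + 2 PO₄³⁻(aq)
Ksp = [Pb²⁺]^3[PO₄³⁻]^2 = [Pb²⁺]^3(1.16×10⁻²)^2
[Pb²⁺]^3 = 2.61×10⁻⁴⁴ / (1.16×10⁻²)^2 = 1.94×10⁻⁴⁰
[Pb²⁺] = 5.79×10⁻¹⁴ mol L⁻¹

5.79×10⁻¹⁴ M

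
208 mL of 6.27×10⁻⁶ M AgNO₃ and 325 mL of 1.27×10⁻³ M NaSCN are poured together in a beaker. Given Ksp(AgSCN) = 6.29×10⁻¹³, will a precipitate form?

Yes

The combined volume is 533 mL.
[Ag⁺] = (6.27×10⁻⁶)(208)/533 = 2.45×10⁻⁶ M
[SCN⁻] = (1.27×10⁻³)(325)/533 = 7.74×10⁻⁴ M
Q = [Ag⁺][SCN⁻] = 1.89×10⁻⁹
Because Q > Ksp (1.89×10⁻⁹ vs 6.29×10⁻¹³), a precipitate of AgSCN forms.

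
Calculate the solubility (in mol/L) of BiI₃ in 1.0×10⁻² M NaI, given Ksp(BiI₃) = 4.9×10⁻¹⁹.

4.9×10⁻¹³ M

BiI₃(s) ⇌ Bi³⁺(aq) + 3 I⁻(aq)
With I⁻ already at 1.0×10⁻² M and s small, take [I⁻] ≈ 1.0×10⁻² M and [Bi³⁺] = s.
Ksp = [Bi³⁺][I⁻]^3 = s(1.0×10⁻²)^3
s = 4.9×10⁻¹⁹ / (1.0×10⁻²)^3 = 4.9×10⁻¹³
s = 4.9×10⁻¹³ M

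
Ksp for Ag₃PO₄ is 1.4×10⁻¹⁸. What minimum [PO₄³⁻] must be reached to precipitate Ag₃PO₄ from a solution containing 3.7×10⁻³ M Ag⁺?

2.8×10⁻¹¹ M

A salt starts to precipitate once the ion product Q reaches its Ksp.
Ag₃PO₄(s) ⇌ 3 Ag⁺(aq) + PO₄³⁻(aq)
Ksp = [Ag⁺]^3[PO₄³⁻] = [PO₄³⁻](3.7×10⁻³)^3
[PO₄³⁻] = 1.4×10⁻¹⁸ / (3.7×10⁻³)^3 = 2.8×10⁻¹¹
[PO₄³⁻] = 2.8×10⁻¹¹ M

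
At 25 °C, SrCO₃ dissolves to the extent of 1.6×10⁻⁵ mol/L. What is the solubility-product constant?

Ksp = 2.6×10⁻¹⁰

SrCO₃(s) ⇌ Sr²⁺(aq) + CO₃²⁻(aq)
For each mole of SrCO₃ that dissolves per liter, [Sr²⁺] = s and [CO₃²⁻] = s; let s denote this solubility.
Ksp = [Sr²⁺][CO₃²⁻] = s · s = s^2
Ksp = (1.6×10⁻⁵)^2 = 2.6×10⁻¹⁰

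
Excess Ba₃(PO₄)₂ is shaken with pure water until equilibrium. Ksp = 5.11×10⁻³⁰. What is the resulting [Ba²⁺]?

Ba₃(PO₄)₂(s) ⇌ 3 Ba²⁺(aq) + 2 PO₄³⁻(aq)
Call the molar solubility s, so that [Ba²⁺] = 3s and [PO₄³⁻] = 2s.
Ksp = [Ba²⁺]^3[PO₄³⁻]^2 = (3s)^3 · (2s)^2 = 108s^5 = 5.11×10⁻³⁰
s = 5.43×10⁻⁷ mol L⁻¹
[Ba²⁺] = 3s = 1.63×10⁻⁶ mol L⁻¹

1.63×10⁻⁶ M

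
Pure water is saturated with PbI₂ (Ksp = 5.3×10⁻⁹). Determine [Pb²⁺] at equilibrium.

PbI₂(s) ⇌ Pb²⁺(aq) + 2 I⁻(aq)
With molar solubility s: [Pb²⁺] = s, [I⁻] = 2s.
Ksp = [Pb²⁺][I⁻]^2 = s · (2s)^2 = 4s^3 = 5.3×10⁻⁹
s = 1.1×10⁻³ mol L⁻¹
[Pb²⁺] = s = 1.1×10⁻³ mol L⁻¹

1.1×10⁻³ M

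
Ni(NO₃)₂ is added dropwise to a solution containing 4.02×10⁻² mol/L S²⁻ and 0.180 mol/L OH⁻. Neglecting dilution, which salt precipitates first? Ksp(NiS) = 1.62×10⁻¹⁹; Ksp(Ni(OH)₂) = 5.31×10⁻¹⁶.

Precipitation begins when Q = Ksp.
For NiS: [Ni²⁺] = (Ksp/[S²⁻]) = 4.03×10⁻¹⁸ mol/L
For Ni(OH)₂: [Ni²⁺] = (Ksp/[OH⁻]^2) = 1.64×10⁻¹⁴ mol/L
NiS requires the lower [Ni²⁺], so it precipitates first.

NiS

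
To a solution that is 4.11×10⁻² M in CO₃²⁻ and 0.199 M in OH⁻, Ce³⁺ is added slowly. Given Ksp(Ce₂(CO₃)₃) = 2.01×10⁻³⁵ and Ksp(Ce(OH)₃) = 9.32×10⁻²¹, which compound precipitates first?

Ce(OH)₃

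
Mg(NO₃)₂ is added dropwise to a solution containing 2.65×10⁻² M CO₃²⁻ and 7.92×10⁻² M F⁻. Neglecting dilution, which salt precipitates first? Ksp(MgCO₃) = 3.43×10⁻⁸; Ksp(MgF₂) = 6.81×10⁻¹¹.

MgF₂

Precipitation of each salt begins when its ion product equals Ksp.
For MgCO₃: [Mg²⁺] = (Ksp/[CO₃²⁻]) = 1.29×10⁻⁶ M
For MgF₂: [Mg²⁺] = (Ksp/[F⁻]^2) = 1.09×10⁻⁸ M
Since MgF₂ needs less Mg²⁺ to reach saturation, it precipitates first.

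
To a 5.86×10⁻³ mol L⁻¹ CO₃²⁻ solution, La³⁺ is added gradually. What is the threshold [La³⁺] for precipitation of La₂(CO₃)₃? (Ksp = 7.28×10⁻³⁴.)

6.01×10⁻¹⁴ M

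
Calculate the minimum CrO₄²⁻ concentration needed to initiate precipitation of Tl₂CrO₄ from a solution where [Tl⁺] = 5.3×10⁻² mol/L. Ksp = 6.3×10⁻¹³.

A salt starts to precipitate once the ion product Q reaches its Ksp.
Tl₂CrO₄(s) ⇌ 2 Tl⁺(aq) + CrO₄²⁻(aq)
Ksp = [Tl⁺]^2[CrO₄²⁻] = [CrO₄²⁻](5.3×10⁻²)^2
[CrO₄²⁻] = 6.3×10⁻¹³ / (5.3×10⁻²)^2 = 2.2×10⁻¹⁰
[CrO₄²⁻] = 2.2×10⁻¹⁰ mol/L

2.2×10⁻¹⁰ M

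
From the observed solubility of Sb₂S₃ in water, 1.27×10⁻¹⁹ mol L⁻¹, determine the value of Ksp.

Ksp = 3.57×10⁻⁹³

Sb₂S₃(s) ⇌ 2 Sb³⁺(aq) + 3 S²⁻(aq)
Call the molar solubility s, so that [Sb³⁺] = 2s and [S²⁻] = 3s.
Ksp = [Sb³⁺]^2[S²⁻]^3 = (2s)^2 · (3s)^3 = 108s^5
Ksp = 108 × (1.27×10⁻¹⁹)^5 = 3.57×10⁻⁹³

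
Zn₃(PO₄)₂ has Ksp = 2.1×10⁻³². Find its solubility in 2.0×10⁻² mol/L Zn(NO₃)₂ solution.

2.6×10⁻¹⁴ M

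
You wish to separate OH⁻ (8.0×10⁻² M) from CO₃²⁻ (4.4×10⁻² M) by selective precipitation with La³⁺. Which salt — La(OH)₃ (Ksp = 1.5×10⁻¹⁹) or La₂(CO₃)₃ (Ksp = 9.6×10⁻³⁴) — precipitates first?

The threshold for precipitation is Q = Ksp.
For La(OH)₃: [La³⁺] = (Ksp/[OH⁻]^3) = 2.9×10⁻¹⁶ M
For La₂(CO₃)₃: [La³⁺] = (Ksp/[CO₃²⁻]^3)^(1/2) = 3.4×10⁻¹⁵ M
La(OH)₃ requires the lower [La³⁺], so it precipitates first.

La(OH)₃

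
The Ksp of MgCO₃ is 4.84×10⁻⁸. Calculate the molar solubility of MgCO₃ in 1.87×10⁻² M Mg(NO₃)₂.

2.59×10⁻⁶ M

MgCO₃(s) ⇌ Mg²⁺(aq) + CO₃²⁻(aq)
With Mg²⁺ already at 1.87×10⁻² M and s small, take [Mg²⁺] ≈ 1.87×10⁻² M and [CO₃²⁻] = s.
Ksp = [Mg²⁺][CO₃²⁻] = (1.87×10⁻²)s
s = 4.84×10⁻⁸ / (1.87×10⁻²) = 2.59×10⁻⁶
s = 2.59×10⁻⁶ M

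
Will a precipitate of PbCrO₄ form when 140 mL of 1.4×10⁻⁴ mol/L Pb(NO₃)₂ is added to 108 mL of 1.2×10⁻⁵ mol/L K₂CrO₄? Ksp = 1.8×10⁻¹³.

Yes

Total volume after mixing = 140 + 108 = 248 mL.
[Pb²⁺] = (1.4×10⁻⁴)(140)/248 = 7.9×10⁻⁵ mol/L
[CrO₄²⁻] = (1.2×10⁻⁵)(108)/248 = 5.2×10⁻⁶ mol/L
Q = [Pb²⁺][CrO₄²⁻] = 4.1×10⁻¹⁰
Since Q (4.1×10⁻¹⁰) exceeds Ksp (1.8×10⁻¹³), PbCrO₄ will precipitate.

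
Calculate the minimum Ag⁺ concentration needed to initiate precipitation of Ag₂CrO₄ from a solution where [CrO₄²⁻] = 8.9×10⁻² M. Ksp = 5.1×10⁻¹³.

2.4×10⁻⁶ M

Each salt precipitates once Q = Ksp for that salt.
Ag₂CrO₄(s) ⇌ 2 Ag⁺(aq) + CrO₄²⁻(aq)
Ksp = [Ag⁺]^2[CrO₄²⁻] = [Ag⁺]^2(8.9×10⁻²)
[Ag⁺]^2 = 5.1×10⁻¹³ / (8.9×10⁻²) = 5.7×10⁻¹²
[Ag⁺] = 2.4×10⁻⁶ M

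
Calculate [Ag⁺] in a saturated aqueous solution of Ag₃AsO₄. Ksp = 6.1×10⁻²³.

Ag₃AsO₄(s) ⇌ 3 Ag⁺(aq) + AsO₄³⁻(aq)
Call the molar solubility s, so that [Ag⁺] = 3s and [AsO₄³⁻] = s.
Ksp = [Ag⁺]^3[AsO₄³⁻] = (3s)^3 · s = 27s^4 = 6.1×10⁻²³
s = 1.2×10⁻⁶ mol/L
[Ag⁺] = 3s = 3.7×10⁻⁶ mol/L

3.7×10⁻⁶ M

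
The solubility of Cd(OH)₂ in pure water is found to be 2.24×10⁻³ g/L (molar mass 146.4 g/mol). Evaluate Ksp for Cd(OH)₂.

Ksp = 1.43×10⁻¹⁴

s = (2.24×10⁻³ g L⁻¹)/(146.4 g mol⁻¹) = 1.5301×10⁻⁵ M
Cd(OH)₂(s) ⇌ Cd²⁺(aq) + 2 OH⁻(aq)
Let s be the molar solubility. Then [Cd²⁺] = s and [OH⁻] = 2s.
Ksp = [Cd²⁺][OH⁻]^2 = s · (2s)^2 = 4s^3
Ksp = 4 × (1.5301×10⁻⁵)^3 = 1.43×10⁻¹⁴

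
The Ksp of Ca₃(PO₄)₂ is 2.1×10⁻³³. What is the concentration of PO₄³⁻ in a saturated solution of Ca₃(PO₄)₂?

2.3×10⁻⁷ M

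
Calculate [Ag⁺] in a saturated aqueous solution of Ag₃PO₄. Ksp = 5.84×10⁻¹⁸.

Ag₃PO₄(s) ⇌ 3 Ag⁺(aq) + PO₄³⁻(aq)
For each mole of Ag₃PO₄ that dissolves per liter, [Ag⁺] = 3s and [PO₄³⁻] = s; let s denote this solubility.
Ksp = [Ag⁺]^3[PO₄³⁻] = (3s)^3 · s = 27s^4 = 5.84×10⁻¹⁸
s = 2.16×10⁻⁵ mol L⁻¹
[Ag⁺] = 3s = 6.47×10⁻⁵ mol L⁻¹

6.47×10⁻⁵ M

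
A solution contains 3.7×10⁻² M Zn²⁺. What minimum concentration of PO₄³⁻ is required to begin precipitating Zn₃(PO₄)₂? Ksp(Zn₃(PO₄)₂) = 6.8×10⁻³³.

1.2×10⁻¹⁴ M

Precipitation begins when Q = Ksp.
Zn₃(PO₄)₂(s) ⇌ 3 Zn²⁺(aq) + 2 PO₄³⁻(aq)
Ksp = [Zn²⁺]^3[PO₄³⁻]^2 = [PO₄³⁻]^2(3.7×10⁻²)^3
[PO₄³⁻]^2 = 6.8×10⁻³³ / (3.7×10⁻²)^3 = 1.3×10⁻²⁸
[PO₄³⁻] = 1.2×10⁻¹⁴ M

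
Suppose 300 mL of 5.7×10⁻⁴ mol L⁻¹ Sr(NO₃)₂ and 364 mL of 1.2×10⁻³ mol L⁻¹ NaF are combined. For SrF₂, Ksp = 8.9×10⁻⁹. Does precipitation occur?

Total volume after mixing = 300 + 364 = 664 mL.
[Sr²⁺] = (5.7×10⁻⁴)(300)/664 = 2.6×10⁻⁴ mol L⁻¹
[F⁻] = (1.2×10⁻³)(364)/664 = 6.6×10⁻⁴ mol L⁻¹
Q = [Sr²⁺][F⁻]^2 = 1.1×10⁻¹⁰
Q < Ksp (1.1×10⁻¹⁰ vs 8.9×10⁻⁹); the solution remains unsaturated and no precipitate forms.

No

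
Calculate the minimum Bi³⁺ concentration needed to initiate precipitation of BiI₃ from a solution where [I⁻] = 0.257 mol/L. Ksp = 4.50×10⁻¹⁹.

2.65×10⁻¹⁷ M

A salt starts to precipitate once the ion product Q reaches its Ksp.
BiI₃(s) ⇌ Bi³⁺(aq) + 3 I⁻(aq)
Ksp = [Bi³⁺][I⁻]^3 = [Bi³⁺](0.257)^3
[Bi³⁺] = 4.50×10⁻¹⁹ / (0.257)^3 = 2.65×10⁻¹⁷
[Bi³⁺] = 2.65×10⁻¹⁷ mol/L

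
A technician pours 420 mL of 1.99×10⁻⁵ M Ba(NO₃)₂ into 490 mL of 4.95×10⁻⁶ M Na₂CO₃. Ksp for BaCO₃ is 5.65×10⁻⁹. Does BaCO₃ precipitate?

After mixing, V = 420 mL + 490 mL = 910 mL.
[Ba²⁺] = (1.99×10⁻⁵)(420)/910 = 9.18×10⁻⁶ M
[CO₃²⁻] = (4.95×10⁻⁶)(490)/910 = 2.67×10⁻⁶ M
Q = [Ba²⁺][CO₃²⁻] = 2.45×10⁻¹¹
Since Q (2.45×10⁻¹¹) is less than Ksp (5.65×10⁻⁹), no BaCO₃ precipitates.

No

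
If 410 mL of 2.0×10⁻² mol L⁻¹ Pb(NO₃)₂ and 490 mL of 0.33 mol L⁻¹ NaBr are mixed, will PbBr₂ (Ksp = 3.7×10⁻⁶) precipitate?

Yes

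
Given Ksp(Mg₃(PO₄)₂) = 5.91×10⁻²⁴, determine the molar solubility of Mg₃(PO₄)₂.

Mg₃(PO₄)₂(s) ⇌ 3 Mg²⁺(aq) + 2 PO₄³⁻(aq)
For each mole of Mg₃(PO₄)₂ that dissolves per liter, [Mg²⁺] = 3s and [PO₄³⁻] = 2s; let s denote this solubility.
Ksp = [Mg²⁺]^3[PO₄³⁻]^2 = (3s)^3 · (2s)^2 = 108s^5
108s^5 = 5.91×10⁻²⁴  ⇒  s^5 = 5.47×10⁻²⁶
s = 8.86×10⁻⁶ mol/L

8.86×10⁻⁶ M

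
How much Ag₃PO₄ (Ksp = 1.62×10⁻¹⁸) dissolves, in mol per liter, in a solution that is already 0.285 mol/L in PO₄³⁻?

Ag₃PO₄(s) ⇌ 3 Ag⁺(aq) + PO₄³⁻(aq)
PO₄³⁻ is already present at 0.285 mol/L. If s mol/L of Ag₃PO₄ dissolves, [Ag⁺] = 3s while [PO₄³⁻] ≈ 0.285 mol/L.
Ksp = [Ag⁺]^3[PO₄³⁻] = (3s)^3(0.285)
(3s)^3 = 1.62×10⁻¹⁸ / (0.285) = 5.68×10⁻¹⁸
s = 5.95×10⁻⁷ mol/L

5.95×10⁻⁷ M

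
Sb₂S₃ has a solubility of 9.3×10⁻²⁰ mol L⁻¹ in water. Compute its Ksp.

Ksp = 7.5×10⁻⁹⁴

Sb₂S₃(s) ⇌ 2 Sb³⁺(aq) + 3 S²⁻(aq)
With molar solubility s: [Sb³⁺] = 2s, [S²⁻] = 3s.
Ksp = [Sb³⁺]^2[S²⁻]^3 = (2s)^2 · (3s)^3 = 108s^5
Ksp = 108 × (9.3×10⁻²⁰)^5 = 7.5×10⁻⁹⁴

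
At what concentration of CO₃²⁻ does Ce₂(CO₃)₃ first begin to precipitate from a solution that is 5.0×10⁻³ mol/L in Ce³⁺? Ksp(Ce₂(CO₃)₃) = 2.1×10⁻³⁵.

The threshold for precipitation is Q = Ksp.
Ce₂(CO₃)₃(s) ⇌ 2 Ce³⁺(aq) + 3 CO₃²⁻(aq)
Ksp = [Ce³⁺]^2[CO₃²⁻]^3 = [CO₃²⁻]^3(5.0×10⁻³)^2
[CO₃²⁻]^3 = 2.1×10⁻³⁵ / (5.0×10⁻³)^2 = 8.4×10⁻³¹
[CO₃²⁻] = 9.4×10⁻¹¹ mol/L

9.4×10⁻¹¹ M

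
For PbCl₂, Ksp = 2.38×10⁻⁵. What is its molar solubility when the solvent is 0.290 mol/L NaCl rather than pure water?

PbCl₂(s) ⇌ Pb²⁺(aq) + 2 Cl⁻(aq)
Cl⁻ is already present at 0.290 mol/L. If s mol/L of PbCl₂ dissolves, [Pb²⁺] = s while [Cl⁻] ≈ 0.290 mol/L.
Ksp = [Pb²⁺][Cl⁻]^2 = s(0.290)^2
s = 2.38×10⁻⁵ / (0.290)^2 = 2.83×10⁻⁴
s = 2.83×10⁻⁴ mol/L

2.83×10⁻⁴ M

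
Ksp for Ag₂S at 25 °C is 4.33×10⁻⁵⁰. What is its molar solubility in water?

2.21×10⁻¹⁷ M

Ag₂S(s) ⇌ 2 Ag⁺(aq) + S²⁻(aq)
For each mole of Ag₂S that dissolves per liter, [Ag⁺] = 2s and [S²⁻] = s; let s denote this solubility.
Ksp = [Ag⁺]^2[S²⁻] = (2s)^2 · s = 4s^3
4s^3 = 4.33×10⁻⁵⁰  ⇒  s^3 = 1.08×10⁻⁵⁰
s = 2.21×10⁻¹⁷ mol/L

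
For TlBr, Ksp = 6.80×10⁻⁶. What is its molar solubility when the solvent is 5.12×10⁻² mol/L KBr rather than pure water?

TlBr(s) ⇌ Tl⁺(aq) + Br⁻(aq)
Let s be the solubility of TlBr here. The common ion gives [Br⁻] ≈ 5.12×10⁻² mol/L, and [Tl⁺] = s.
Ksp = [Tl⁺][Br⁻] = s(5.12×10⁻²)
s = 6.80×10⁻⁶ / (5.12×10⁻²) = 1.33×10⁻⁴
s = 1.33×10⁻⁴ mol/L

1.33×10⁻⁴ M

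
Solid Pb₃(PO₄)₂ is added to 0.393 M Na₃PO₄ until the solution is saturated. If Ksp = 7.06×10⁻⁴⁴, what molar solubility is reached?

2.57×10⁻¹⁵ M

Pb₃(PO₄)₂(s) ⇌ 3 Pb²⁺(aq) + 2 PO₄³⁻(aq)
PO₄³⁻ is already present at 0.393 M. If s mol/L of Pb₃(PO₄)₂ dissolves, [Pb²⁺] = 3s while [PO₄³⁻] ≈ 0.393 M.
Ksp = [Pb²⁺]^3[PO₄³⁻]^2 = (3s)^3(0.393)^2
(3s)^3 = 7.06×10⁻⁴⁴ / (0.393)^2 = 4.57×10⁻⁴³
s = 2.57×10⁻¹⁵ M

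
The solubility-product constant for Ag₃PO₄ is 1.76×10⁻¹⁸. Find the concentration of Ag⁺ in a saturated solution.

Ag₃PO₄(s) ⇌ 3 Ag⁺(aq) + PO₄³⁻(aq)
With molar solubility s: [Ag⁺] = 3s, [PO₄³⁻] = s.
Ksp = [Ag⁺]^3[PO₄³⁻] = (3s)^3 · s = 27s^4 = 1.76×10⁻¹⁸
s = 1.60×10⁻⁵ mol L⁻¹
[Ag⁺] = 3s = 4.79×10⁻⁵ mol L⁻¹

4.79×10⁻⁵ M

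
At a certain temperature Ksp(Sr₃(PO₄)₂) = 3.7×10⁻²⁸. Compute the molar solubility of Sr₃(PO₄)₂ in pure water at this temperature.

1.3×10⁻⁶ M

Sr₃(PO₄)₂(s) ⇌ 3 Sr²⁺(aq) + 2 PO₄³⁻(aq)
For each mole of Sr₃(PO₄)₂ that dissolves per liter, [Sr²⁺] = 3s and [PO₄³⁻] = 2s; let s denote this solubility.
Ksp = [Sr²⁺]^3[PO₄³⁻]^2 = (3s)^3 · (2s)^2 = 108s^5
108s^5 = 3.7×10⁻²⁸  ⇒  s^5 = 3.4×10⁻³⁰
Taking the 5th root, s = 1.3×10⁻⁶ M.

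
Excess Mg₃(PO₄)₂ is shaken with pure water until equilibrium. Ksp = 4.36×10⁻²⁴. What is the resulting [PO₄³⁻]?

Mg₃(PO₄)₂(s) ⇌ 3 Mg²⁺(aq) + 2 PO₄³⁻(aq)
With molar solubility s: [Mg²⁺] = 3s, [PO₄³⁻] = 2s.
Ksp = [Mg²⁺]^3[PO₄³⁻]^2 = (3s)^3 · (2s)^2 = 108s^5 = 4.36×10⁻²⁴
s = 8.34×10⁻⁶ M
[PO₄³⁻] = 2s = 1.67×10⁻⁵ M

1.67×10⁻⁵ M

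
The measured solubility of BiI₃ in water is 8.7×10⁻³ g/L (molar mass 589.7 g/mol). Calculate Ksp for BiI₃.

s = (8.7×10⁻³ g L⁻¹)/(589.7 g mol⁻¹) = 1.475×10⁻⁵ M
BiI₃(s) ⇌ Bi³⁺(aq) + 3 I⁻(aq)
For each mole of BiI₃ that dissolves per liter, [Bi³⁺] = s and [I⁻] = 3s; let s denote this solubility.
Ksp = [Bi³⁺][I⁻]^3 = s · (3s)^3 = 27s^4
Ksp = 27 × (1.475×10⁻⁵)^4 = 1.3×10⁻¹⁸

Ksp = 1.3×10⁻¹⁸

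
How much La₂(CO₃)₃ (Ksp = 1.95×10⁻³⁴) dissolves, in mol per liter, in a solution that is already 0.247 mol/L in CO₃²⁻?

5.69×10⁻¹⁷ M

La₂(CO₃)₃(s) ⇌ 2 La³⁺(aq) + 3 CO₃²⁻(aq)
Let s be the solubility of La₂(CO₃)₃ here. The common ion gives [CO₃²⁻] ≈ 0.247 mol/L, and [La³⁺] = 2s.
Ksp = [La³⁺]^2[CO₃²⁻]^3 = (2s)^2(0.247)^3
(2s)^2 = 1.95×10⁻³⁴ / (0.247)^3 = 1.29×10⁻³²
s = 5.69×10⁻¹⁷ mol/L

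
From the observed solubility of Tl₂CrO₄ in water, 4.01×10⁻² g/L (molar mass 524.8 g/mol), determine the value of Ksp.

s = (4.01×10⁻² g L⁻¹)/(524.8 g mol⁻¹) = 7.6410×10⁻⁵ M
Tl₂CrO₄(s) ⇌ 2 Tl⁺(aq) + CrO₄²⁻(aq)
For each mole of Tl₂CrO₄ that dissolves per liter, [Tl⁺] = 2s and [CrO₄²⁻] = s; let s denote this solubility.
Ksp = [Tl⁺]^2[CrO₄²⁻] = (2s)^2 · s = 4s^3
Ksp = 4 × (7.6410×10⁻⁵)^3 = 1.78×10⁻¹²

Ksp = 1.78×10⁻¹²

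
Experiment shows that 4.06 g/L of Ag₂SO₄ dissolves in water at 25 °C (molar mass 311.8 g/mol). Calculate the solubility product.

Ksp = 8.83×10⁻⁶

s = (4.06 g L⁻¹)/(311.8 g mol⁻¹) = 1.3021×10⁻² M
Ag₂SO₄(s) ⇌ 2 Ag⁺(aq) + SO₄²⁻(aq)
Let s be the molar solubility. Then [Ag⁺] = 2s and [SO₄²⁻] = s.
Ksp = [Ag⁺]^2[SO₄²⁻] = (2s)^2 · s = 4s^3
Ksp = 4 × (1.3021×10⁻²)^3 = 8.83×10⁻⁶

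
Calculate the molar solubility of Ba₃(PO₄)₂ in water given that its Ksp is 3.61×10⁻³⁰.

Ba₃(PO₄)₂(s) ⇌ 3 Ba²⁺(aq) + 2 PO₄³⁻(aq)
With molar solubility s: [Ba²⁺] = 3s, [PO₄³⁻] = 2s.
Ksp = [Ba²⁺]^3[PO₄³⁻]^2 = (3s)^3 · (2s)^2 = 108s^5
108s^5 = 3.61×10⁻³⁰  ⇒  s^5 = 3.34×10⁻³²
s = (3.34×10⁻³²)^(1/5) = 5.07×10⁻⁷ mol/L

5.07×10⁻⁷ M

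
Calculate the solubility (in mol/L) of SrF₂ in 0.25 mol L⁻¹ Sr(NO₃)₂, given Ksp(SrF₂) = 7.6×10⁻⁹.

SrF₂(s) ⇌ Sr²⁺(aq) + 2 F⁻(aq)
With Sr²⁺ already at 0.25 mol L⁻¹ and s small, take [Sr²⁺] ≈ 0.25 mol L⁻¹ and [F⁻] = 2s.
Ksp = [Sr²⁺][F⁻]^2 = (0.25)(2s)^2
(2s)^2 = 7.6×10⁻⁹ / (0.25) = 3.0×10⁻⁸
s = 8.7×10⁻⁵ mol L⁻¹

8.7×10⁻⁵ M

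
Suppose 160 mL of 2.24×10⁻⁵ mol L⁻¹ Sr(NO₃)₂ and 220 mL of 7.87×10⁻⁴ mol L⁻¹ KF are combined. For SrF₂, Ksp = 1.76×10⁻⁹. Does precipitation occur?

No

After mixing, V = 160 mL + 220 mL = 380 mL.
[Sr²⁺] = (2.24×10⁻⁵)(160)/380 = 9.43×10⁻⁶ mol L⁻¹
[F⁻] = (7.87×10⁻⁴)(220)/380 = 4.56×10⁻⁴ mol L⁻¹
Q = [Sr²⁺][F⁻]^2 = 1.96×10⁻¹²
Since Q (1.96×10⁻¹²) is less than Ksp (1.76×10⁻⁹), no SrF₂ precipitates.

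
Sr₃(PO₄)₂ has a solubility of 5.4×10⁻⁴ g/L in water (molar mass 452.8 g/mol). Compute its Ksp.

Convert to molarity: s = 5.4×10⁻⁴ / 452.8 = 1.193×10⁻⁶ mol/L
Sr₃(PO₄)₂(s) ⇌ 3 Sr²⁺(aq) + 2 PO₄³⁻(aq)
Call the molar solubility s, so that [Sr²⁺] = 3s and [PO₄³⁻] = 2s.
Ksp = [Sr²⁺]^3[PO₄³⁻]^2 = (3s)^3 · (2s)^2 = 108s^5
Ksp = 108 × (1.193×10⁻⁶)^5 = 2.6×10⁻²⁸

Ksp = 2.6×10⁻²⁸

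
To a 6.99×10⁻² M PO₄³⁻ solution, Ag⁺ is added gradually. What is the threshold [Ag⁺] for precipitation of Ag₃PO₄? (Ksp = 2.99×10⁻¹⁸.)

3.50×10⁻⁶ M

Precipitation of each salt begins when its ion product equals Ksp.
Ag₃PO₄(s) ⇌ 3 Ag⁺(aq) + PO₄³⁻(aq)
Ksp = [Ag⁺]^3[PO₄³⁻] = [Ag⁺]^3(6.99×10⁻²)
[Ag⁺]^3 = 2.99×10⁻¹⁸ / (6.99×10⁻²) = 4.28×10⁻¹⁷
[Ag⁺] = 3.50×10⁻⁶ M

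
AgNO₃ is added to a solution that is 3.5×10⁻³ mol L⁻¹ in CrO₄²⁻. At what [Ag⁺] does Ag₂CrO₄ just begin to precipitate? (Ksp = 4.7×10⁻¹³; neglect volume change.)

1.2×10⁻⁵ M

A salt starts to precipitate once the ion product Q reaches its Ksp.
Ag₂CrO₄(s) ⇌ 2 Ag⁺(aq) + CrO₄²⁻(aq)
Ksp = [Ag⁺]^2[CrO₄²⁻] = [Ag⁺]^2(3.5×10⁻³)
[Ag⁺]^2 = 4.7×10⁻¹³ / (3.5×10⁻³) = 1.3×10⁻¹⁰
[Ag⁺] = 1.2×10⁻⁵ mol L⁻¹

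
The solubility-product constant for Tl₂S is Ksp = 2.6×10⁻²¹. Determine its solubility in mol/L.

8.7×10⁻⁸ M

Tl₂S(s) ⇌ 2 Tl⁺(aq) + S²⁻(aq)
Call the molar solubility s, so that [Tl⁺] = 2s and [S²⁻] = s.
Ksp = [Tl⁺]^2[S²⁻] = (2s)^2 · s = 4s^3
4s^3 = 2.6×10⁻²¹  ⇒  s^3 = 6.5×10⁻²²
s = 8.7×10⁻⁸ mol L⁻¹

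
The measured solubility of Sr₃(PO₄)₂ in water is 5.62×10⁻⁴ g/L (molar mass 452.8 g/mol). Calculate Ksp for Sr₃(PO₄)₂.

Molar solubility s = (5.62×10⁻⁴ g/L) / (452.8 g/mol) = 1.2412×10⁻⁶ mol/L
Sr₃(PO₄)₂(s) ⇌ 3 Sr²⁺(aq) + 2 PO₄³⁻(aq)
Let s be the molar solubility. Then [Sr²⁺] = 3s and [PO₄³⁻] = 2s.
Ksp = [Sr²⁺]^3[PO₄³⁻]^2 = (3s)^3 · (2s)^2 = 108s^5
Ksp = 108 × (1.2412×10⁻⁶)^5 = 3.18×10⁻²⁸

Ksp = 3.18×10⁻²⁸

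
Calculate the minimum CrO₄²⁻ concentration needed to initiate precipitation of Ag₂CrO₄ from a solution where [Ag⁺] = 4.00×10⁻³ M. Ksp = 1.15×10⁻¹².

A salt starts to precipitate once the ion product Q reaches its Ksp.
Ag₂CrO₄(s) ⇌ 2 Ag⁺(aq) + CrO₄²⁻(aq)
Ksp = [Ag⁺]^2[CrO₄²⁻] = [CrO₄²⁻](4.00×10⁻³)^2
[CrO₄²⁻] = 1.15×10⁻¹² / (4.00×10⁻³)^2 = 7.19×10⁻⁸
[CrO₄²⁻] = 7.19×10⁻⁸ M

7.19×10⁻⁸ M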